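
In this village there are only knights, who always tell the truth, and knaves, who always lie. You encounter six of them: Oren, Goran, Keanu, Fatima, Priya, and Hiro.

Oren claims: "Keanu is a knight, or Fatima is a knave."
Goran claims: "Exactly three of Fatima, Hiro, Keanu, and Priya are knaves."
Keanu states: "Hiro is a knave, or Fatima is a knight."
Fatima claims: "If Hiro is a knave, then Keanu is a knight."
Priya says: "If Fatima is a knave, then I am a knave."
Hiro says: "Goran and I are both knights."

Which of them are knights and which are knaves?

Consider Oren. Suppose Oren is a knave.
Then no assignment of the remaining roles makes every statement match its speaker's type — contradiction.
So Oren is a knight.
Consider Goran. Suppose Goran is a knight.
Then no assignment of the remaining roles makes every statement match its speaker's type — contradiction.
So Goran is a knave.
With that fixed, Hiro's statement is false, so Hiro is a knave.
With that fixed, Keanu's statement is true, so Keanu is a knight.
With that fixed, Fatima's statement is true, so Fatima is a knight.
With that fixed, Priya's statement is true, so Priya is a knight.

Oren: knight, Goran: knave, Keanu: knight, Fatima: knight, Priya: knight, Hiro: knave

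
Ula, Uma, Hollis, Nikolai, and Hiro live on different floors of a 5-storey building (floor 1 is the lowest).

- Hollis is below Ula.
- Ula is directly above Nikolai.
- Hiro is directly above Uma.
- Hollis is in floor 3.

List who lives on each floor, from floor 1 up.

From clue 1: Ula is in {2,3,4,5}.
From clues 1–2: Ula is in {3,4,5}.
From clues 1–3: Ula is in {3,5}.
From clues 1–4: Uma → floor 1, Hiro → floor 2, Hollis → floor 3, Nikolai → floor 4, Ula → floor 5.

Uma, Hiro, Hollis, Nikolai, Ula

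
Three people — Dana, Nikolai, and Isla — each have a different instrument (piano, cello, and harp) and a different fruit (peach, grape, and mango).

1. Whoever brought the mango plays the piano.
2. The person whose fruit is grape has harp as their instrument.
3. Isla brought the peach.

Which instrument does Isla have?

With clues 1–3, harp and piano are impossible for Isla's instrument.
That leaves cello.

cello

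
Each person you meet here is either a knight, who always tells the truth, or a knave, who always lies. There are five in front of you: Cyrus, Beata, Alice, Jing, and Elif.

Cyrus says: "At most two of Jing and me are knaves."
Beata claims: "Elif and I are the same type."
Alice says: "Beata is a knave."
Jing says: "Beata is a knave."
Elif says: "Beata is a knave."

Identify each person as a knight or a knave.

Cyrus: knight, Beata: knave, Alice: knight, Jing: knight, Elif: knight

Regardless of anyone's role, Cyrus's statement is true, so Cyrus is a knight.
Consider Beata. Suppose Beata is a knight.
Then no assignment of the remaining roles makes every statement match its speaker's type — contradiction.
So Beata is a knave.
With that fixed, Alice's statement is true, so Alice is a knight.
With that fixed, Jing's statement is true, so Jing is a knight.
With that fixed, Elif's statement is true, so Elif is a knight.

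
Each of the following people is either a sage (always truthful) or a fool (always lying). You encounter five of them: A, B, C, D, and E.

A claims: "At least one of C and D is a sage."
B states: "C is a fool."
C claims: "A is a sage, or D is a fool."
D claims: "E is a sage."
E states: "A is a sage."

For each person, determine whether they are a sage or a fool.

A: sage, B: fool, C: sage, D: sage, E: sage

Consider A. Suppose A is a fool.
Then no assignment of the remaining roles makes every statement match its speaker's type — contradiction.
So A is a sage.
With that fixed, C's statement is true, so C is a sage.
With that fixed, E's statement is true, so E is a sage.
With that fixed, B's statement is false, so B is a fool.
With that fixed, D's statement is true, so D is a sage.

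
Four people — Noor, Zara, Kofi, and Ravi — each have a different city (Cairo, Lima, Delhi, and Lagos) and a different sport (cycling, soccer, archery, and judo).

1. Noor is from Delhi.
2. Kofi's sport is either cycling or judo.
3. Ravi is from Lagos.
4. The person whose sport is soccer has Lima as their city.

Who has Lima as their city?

Zara

Clue 1 rules out Noor for the one with city Lima.
With clues 1–3, Ravi is impossible for the one with city Lima.
With clues 1–4, Kofi is impossible for the one with city Lima.
That leaves Zara.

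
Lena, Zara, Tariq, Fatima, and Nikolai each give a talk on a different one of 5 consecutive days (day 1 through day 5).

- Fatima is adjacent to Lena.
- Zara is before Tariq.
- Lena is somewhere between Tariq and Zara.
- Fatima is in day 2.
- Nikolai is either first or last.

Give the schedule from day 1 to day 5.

Zara, Fatima, Lena, Tariq, Nikolai

From clues 1–2: Zara is in {1,2,3,4}.
From clues 1–3: Zara is in {1,2}.
From clues 1–4: Zara → day 1, Fatima → day 2, Lena → day 3.
From clues 1–5: Tariq → day 4, Nikolai → day 5.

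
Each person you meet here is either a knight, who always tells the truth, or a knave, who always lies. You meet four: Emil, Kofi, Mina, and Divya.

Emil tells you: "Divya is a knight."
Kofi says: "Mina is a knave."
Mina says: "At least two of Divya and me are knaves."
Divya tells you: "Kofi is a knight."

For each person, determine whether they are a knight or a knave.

Consider Emil. Suppose Emil is a knave.
Then no assignment of the remaining roles makes every statement match its speaker's type — contradiction.
So Emil is a knight.
Consider Kofi. Suppose Kofi is a knave.
Then no assignment of the remaining roles makes every statement match its speaker's type — contradiction.
So Kofi is a knight.
With that fixed, Divya's statement is true, so Divya is a knight.
With that fixed, Mina's statement is false, so Mina is a knave.

Emil: knight, Kofi: knight, Mina: knave, Divya: knight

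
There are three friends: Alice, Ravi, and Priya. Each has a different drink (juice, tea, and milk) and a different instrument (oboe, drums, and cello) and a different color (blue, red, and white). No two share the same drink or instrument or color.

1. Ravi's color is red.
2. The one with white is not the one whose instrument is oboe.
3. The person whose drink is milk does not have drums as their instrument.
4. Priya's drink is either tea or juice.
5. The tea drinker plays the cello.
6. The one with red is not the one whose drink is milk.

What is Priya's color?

white

Clue 1 rules out red for Priya's color.
With clues 1–6, blue is impossible for Priya's color.
That leaves white.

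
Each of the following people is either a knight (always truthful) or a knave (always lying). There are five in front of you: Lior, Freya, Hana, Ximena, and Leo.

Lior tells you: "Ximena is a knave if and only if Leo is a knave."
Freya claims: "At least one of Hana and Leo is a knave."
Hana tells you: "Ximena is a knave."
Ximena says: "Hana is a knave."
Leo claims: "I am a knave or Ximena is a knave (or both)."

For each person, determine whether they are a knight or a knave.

Consider Lior. Suppose Lior is a knight.
Then no assignment of the remaining roles makes every statement match its speaker's type — contradiction.
So Lior is a knave.
Consider Freya. Suppose Freya is a knight.
Then no assignment of the remaining roles makes every statement match its speaker's type — contradiction.
So Freya is a knave.
Consider Hana. Suppose Hana is a knave.
Then Freya's statement comes out true, contradicting Freya being a knave.
So Hana is a knight.
With that fixed, Ximena's statement is false, so Ximena is a knave.
With that fixed, Leo's statement is true, so Leo is a knight.

Lior: knave, Freya: knave, Hana: knight, Ximena: knave, Leo: knight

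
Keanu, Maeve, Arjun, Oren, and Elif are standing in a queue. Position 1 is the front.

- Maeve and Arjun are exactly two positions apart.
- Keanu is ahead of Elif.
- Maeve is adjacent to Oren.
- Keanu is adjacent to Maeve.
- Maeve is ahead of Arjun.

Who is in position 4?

With clues 1–4, Elif and Maeve are ruled out for position 4.
With clues 1–5, Keanu and Oren are ruled out for position 4.
So position 4 is Arjun.

Arjun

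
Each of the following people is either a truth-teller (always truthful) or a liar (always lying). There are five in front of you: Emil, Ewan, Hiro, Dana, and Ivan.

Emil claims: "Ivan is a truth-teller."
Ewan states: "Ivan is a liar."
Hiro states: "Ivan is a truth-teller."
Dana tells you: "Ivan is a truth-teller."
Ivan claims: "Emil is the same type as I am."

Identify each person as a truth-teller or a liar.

Consider Emil. Suppose Emil is a liar.
Then whichever role Ivan has, Ivan's statement has the wrong truth value — contradiction.
So Emil is a truth-teller.
Consider Ewan. Suppose Ewan is a truth-teller.
Then no assignment of the remaining roles makes every statement match its speaker's type — contradiction.
So Ewan is a liar.
Consider Hiro. Suppose Hiro is a liar.
Then no assignment of the remaining roles makes every statement match its speaker's type — contradiction.
So Hiro is a truth-teller.
Consider Dana. Suppose Dana is a liar.
Then no assignment of the remaining roles makes every statement match its speaker's type — contradiction.
So Dana is a truth-teller.
Consider Ivan. Suppose Ivan is a liar.
Then Emil's statement comes out false, contradicting Emil being a truth-teller.
So Ivan is a truth-teller.

Emil: truth-teller, Ewan: liar, Hiro: truth-teller, Dana: truth-teller, Ivan: truth-teller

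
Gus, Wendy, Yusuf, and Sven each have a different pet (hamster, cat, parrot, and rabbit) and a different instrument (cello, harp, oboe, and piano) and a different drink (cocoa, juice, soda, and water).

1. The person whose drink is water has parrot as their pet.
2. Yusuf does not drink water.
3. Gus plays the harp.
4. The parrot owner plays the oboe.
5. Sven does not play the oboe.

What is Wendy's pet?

With clues 1–5, cat, hamster, and rabbit are impossible for Wendy's pet.
That leaves parrot.

parrot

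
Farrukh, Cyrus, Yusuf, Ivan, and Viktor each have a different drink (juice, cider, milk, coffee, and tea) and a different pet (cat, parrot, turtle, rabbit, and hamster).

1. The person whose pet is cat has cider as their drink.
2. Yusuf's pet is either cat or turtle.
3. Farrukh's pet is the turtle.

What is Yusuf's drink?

With clues 1–3, coffee, juice, milk, and tea are impossible for Yusuf's drink.
That leaves cider.

cider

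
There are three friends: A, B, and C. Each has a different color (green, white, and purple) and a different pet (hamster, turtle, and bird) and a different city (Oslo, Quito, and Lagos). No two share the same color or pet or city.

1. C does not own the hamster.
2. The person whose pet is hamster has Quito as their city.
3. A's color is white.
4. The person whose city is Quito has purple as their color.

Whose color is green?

With clues 1–3, A is impossible for the one with color green.
With clues 1–4, B is impossible for the one with color green.
That leaves C.

C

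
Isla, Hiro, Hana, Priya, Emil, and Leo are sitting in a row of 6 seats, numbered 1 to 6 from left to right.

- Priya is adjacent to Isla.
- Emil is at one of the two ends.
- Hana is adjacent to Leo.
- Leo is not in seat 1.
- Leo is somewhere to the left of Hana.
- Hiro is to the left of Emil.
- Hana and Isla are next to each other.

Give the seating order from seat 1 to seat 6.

Hiro, Leo, Hana, Isla, Priya, Emil

From clues 1–2: Emil is in {1,6}.
From clues 1–6: Emil → seat 6.
From clues 1–7: Hiro → seat 1, Leo → seat 2, Hana → seat 3, Isla → seat 4, Priya → seat 5.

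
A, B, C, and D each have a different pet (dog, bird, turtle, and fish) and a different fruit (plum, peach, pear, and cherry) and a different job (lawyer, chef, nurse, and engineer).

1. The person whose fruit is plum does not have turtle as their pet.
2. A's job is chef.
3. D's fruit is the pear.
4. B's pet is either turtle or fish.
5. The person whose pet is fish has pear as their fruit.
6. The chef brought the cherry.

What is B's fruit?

With clues 1–3, pear is impossible for B's fruit.
With clues 1–5, plum is impossible for B's fruit.
With clues 1–6, cherry is impossible for B's fruit.
That leaves peach.

peach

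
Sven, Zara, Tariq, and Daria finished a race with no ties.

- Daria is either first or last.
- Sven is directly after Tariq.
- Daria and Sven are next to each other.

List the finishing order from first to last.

Zara, Tariq, Sven, Daria

From clue 1: Daria is in {1,4}.
From clues 1–3: Zara → place 1, Tariq → place 2, Sven → place 3, Daria → place 4.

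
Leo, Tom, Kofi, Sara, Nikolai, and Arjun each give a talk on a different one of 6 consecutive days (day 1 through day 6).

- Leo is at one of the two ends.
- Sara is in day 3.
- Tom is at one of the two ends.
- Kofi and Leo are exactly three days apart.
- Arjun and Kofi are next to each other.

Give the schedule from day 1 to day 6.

Leo, Nikolai, Sara, Kofi, Arjun, Tom

From clue 1: Leo is in {1,6}.
From clues 1–2: Sara → day 3.
From clues 1–3: Leo is in {1,6}.
From clues 1–4: Leo → day 1, Kofi → day 4, Tom → day 6.
From clues 1–5: Nikolai → day 2, Arjun → day 5.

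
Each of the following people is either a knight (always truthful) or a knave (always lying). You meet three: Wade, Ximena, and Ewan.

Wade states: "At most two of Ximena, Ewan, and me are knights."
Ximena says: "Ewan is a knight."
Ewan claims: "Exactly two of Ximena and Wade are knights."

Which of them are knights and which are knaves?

Consider Wade. Suppose Wade is a knave.
Then Wade's own statement would have to be false, but it can't be — contradiction.
So Wade is a knight.
Consider Ximena. Suppose Ximena is a knight.
Then no assignment of the remaining roles makes every statement match its speaker's type — contradiction.
So Ximena is a knave.
With that fixed, Ewan's statement is false, so Ewan is a knave.

Wade: knight, Ximena: knave, Ewan: knave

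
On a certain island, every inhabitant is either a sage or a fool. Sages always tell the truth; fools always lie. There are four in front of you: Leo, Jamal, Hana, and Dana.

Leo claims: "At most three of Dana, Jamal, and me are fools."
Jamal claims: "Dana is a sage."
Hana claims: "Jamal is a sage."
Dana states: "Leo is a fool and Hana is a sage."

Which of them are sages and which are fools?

Regardless of anyone's role, Leo's statement is true, so Leo is a sage.
With that fixed, Dana's statement is false, so Dana is a fool.
With that fixed, Jamal's statement is false, so Jamal is a fool.
With that fixed, Hana's statement is false, so Hana is a fool.

Leo: sage, Jamal: fool, Hana: fool, Dana: fool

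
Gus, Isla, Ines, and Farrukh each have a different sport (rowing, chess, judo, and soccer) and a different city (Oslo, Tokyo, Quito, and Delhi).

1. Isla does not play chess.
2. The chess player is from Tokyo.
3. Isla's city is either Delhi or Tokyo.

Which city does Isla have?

Delhi

With clues 1–2, Tokyo is impossible for Isla's city.
With clues 1–3, Oslo and Quito are impossible for Isla's city.
That leaves Delhi.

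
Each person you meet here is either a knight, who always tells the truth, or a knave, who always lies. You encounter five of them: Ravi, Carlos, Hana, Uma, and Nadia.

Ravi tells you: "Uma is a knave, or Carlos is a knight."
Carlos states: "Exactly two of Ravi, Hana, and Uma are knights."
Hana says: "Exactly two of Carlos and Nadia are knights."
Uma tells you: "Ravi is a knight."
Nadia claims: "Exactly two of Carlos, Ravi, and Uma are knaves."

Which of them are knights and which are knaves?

Ravi: knight, Carlos: knight, Hana: knave, Uma: knight, Nadia: knave

Consider Ravi. Suppose Ravi is a knave.
Then no assignment of the remaining roles makes every statement match its speaker's type — contradiction.
So Ravi is a knight.
With that fixed, Uma's statement is true, so Uma is a knight.
With that fixed, Nadia's statement is false, so Nadia is a knave.
With that fixed, Hana's statement is false, so Hana is a knave.
With that fixed, Carlos's statement is true, so Carlos is a knight.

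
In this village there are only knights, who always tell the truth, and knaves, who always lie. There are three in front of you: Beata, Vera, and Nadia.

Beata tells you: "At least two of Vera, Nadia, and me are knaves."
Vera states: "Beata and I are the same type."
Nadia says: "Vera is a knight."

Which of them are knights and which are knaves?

Beata: knight, Vera: knave, Nadia: knave

Consider Beata. Suppose Beata is a knave.
Then whichever role Vera has, Vera's statement has the wrong truth value — contradiction.
So Beata is a knight.
Consider Vera. Suppose Vera is a knight.
Then Beata's statement comes out false, contradicting Beata being a knight.
So Vera is a knave.
With that fixed, Nadia's statement is false, so Nadia is a knave.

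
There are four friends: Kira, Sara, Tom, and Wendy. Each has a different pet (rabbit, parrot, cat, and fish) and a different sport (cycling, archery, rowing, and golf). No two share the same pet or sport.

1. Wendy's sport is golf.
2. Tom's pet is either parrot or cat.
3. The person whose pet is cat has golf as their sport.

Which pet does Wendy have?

cat

With clues 1–3, fish, parrot, and rabbit are impossible for Wendy's pet.
That leaves cat.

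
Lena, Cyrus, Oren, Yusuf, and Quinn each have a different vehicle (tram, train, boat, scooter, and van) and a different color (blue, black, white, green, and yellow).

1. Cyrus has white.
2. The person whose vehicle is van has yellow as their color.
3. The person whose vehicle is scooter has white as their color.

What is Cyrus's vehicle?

With clues 1–2, van is impossible for Cyrus's vehicle.
With clues 1–3, boat, train, and tram are impossible for Cyrus's vehicle.
That leaves scooter.

scooter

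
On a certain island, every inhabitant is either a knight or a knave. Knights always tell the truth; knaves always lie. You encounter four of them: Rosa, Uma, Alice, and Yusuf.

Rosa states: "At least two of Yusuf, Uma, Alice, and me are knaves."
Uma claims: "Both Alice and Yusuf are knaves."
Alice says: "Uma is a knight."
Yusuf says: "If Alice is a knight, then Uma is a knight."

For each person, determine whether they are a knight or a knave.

Consider Rosa. Suppose Rosa is a knave.
Then no assignment of the remaining roles makes every statement match its speaker's type — contradiction.
So Rosa is a knight.
Consider Uma. Suppose Uma is a knight.
Then no assignment of the remaining roles makes every statement match its speaker's type — contradiction.
So Uma is a knave.
With that fixed, Alice's statement is false, so Alice is a knave.
With that fixed, Yusuf's statement is true, so Yusuf is a knight.

Rosa: knight, Uma: knave, Alice: knave, Yusuf: knight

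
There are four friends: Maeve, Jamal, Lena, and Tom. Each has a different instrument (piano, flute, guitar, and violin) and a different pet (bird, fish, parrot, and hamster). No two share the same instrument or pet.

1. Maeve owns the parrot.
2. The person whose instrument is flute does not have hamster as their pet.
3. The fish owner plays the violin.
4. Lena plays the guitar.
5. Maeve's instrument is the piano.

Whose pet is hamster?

Clue 1 rules out Maeve for the one with pet hamster.
With clues 1–5, Jamal and Tom are impossible for the one with pet hamster.
That leaves Lena.

Lena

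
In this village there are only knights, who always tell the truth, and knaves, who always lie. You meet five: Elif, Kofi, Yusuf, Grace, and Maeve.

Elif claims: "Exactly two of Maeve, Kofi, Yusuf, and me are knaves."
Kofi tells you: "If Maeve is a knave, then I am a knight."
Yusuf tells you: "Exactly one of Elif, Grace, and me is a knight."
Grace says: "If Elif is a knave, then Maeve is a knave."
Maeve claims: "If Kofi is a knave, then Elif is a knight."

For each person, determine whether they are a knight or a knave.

Elif: knave, Kofi: knight, Yusuf: knight, Grace: knave, Maeve: knight

Consider Elif. Suppose Elif is a knight.
Then no assignment of the remaining roles makes every statement match its speaker's type — contradiction.
So Elif is a knave.
Consider Kofi. Suppose Kofi is a knave.
Then no assignment of the remaining roles makes every statement match its speaker's type — contradiction.
So Kofi is a knight.
With that fixed, Maeve's statement is true, so Maeve is a knight.
With that fixed, Grace's statement is false, so Grace is a knave.
Consider Yusuf. Suppose Yusuf is a knave.
Then Elif's statement comes out true, contradicting Elif being a knave.
So Yusuf is a knight.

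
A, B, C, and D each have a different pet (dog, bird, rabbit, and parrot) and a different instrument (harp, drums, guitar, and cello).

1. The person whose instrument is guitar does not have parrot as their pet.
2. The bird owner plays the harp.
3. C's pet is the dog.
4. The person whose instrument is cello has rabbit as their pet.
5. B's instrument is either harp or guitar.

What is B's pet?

bird

With clues 1–3, dog is impossible for B's pet.
With clues 1–5, parrot and rabbit are impossible for B's pet.
That leaves bird.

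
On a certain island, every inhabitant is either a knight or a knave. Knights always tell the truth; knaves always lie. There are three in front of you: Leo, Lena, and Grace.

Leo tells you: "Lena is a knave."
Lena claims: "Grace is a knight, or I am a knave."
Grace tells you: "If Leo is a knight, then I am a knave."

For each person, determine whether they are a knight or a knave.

Leo: knave, Lena: knight, Grace: knight

Consider Leo. Suppose Leo is a knight.
Then whichever role Grace has, Grace's statement has the wrong truth value — contradiction.
So Leo is a knave.
With that fixed, Grace's statement is true, so Grace is a knight.
With that fixed, Lena's statement is true, so Lena is a knight.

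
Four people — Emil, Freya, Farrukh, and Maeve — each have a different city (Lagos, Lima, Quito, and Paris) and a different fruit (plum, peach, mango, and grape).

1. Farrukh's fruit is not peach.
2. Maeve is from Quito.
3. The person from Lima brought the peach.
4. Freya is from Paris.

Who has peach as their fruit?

Emil

Clue 1 rules out Farrukh for the one with fruit peach.
With clues 1–3, Maeve is impossible for the one with fruit peach.
With clues 1–4, Freya is impossible for the one with fruit peach.
That leaves Emil.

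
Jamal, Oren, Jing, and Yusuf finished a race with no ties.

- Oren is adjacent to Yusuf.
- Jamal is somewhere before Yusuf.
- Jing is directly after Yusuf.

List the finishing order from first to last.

Jamal, Oren, Yusuf, Jing

From clues 1–2: Jamal is in {1,2}.
From clues 1–3: Jamal → place 1, Oren → place 2, Yusuf → place 3, Jing → place 4.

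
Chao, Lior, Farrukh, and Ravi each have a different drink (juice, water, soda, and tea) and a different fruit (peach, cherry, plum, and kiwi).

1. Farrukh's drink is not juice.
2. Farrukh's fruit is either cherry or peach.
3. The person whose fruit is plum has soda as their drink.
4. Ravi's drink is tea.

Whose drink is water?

With clues 1–4, Chao, Lior, and Ravi are impossible for the one with drink water.
That leaves Farrukh.

Farrukh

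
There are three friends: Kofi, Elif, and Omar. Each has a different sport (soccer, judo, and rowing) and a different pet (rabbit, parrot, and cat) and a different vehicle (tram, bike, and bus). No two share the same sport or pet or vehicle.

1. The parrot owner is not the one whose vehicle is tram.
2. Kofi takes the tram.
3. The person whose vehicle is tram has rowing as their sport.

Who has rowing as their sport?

With clues 1–3, Elif and Omar are impossible for the one with sport rowing.
That leaves Kofi.

Kofi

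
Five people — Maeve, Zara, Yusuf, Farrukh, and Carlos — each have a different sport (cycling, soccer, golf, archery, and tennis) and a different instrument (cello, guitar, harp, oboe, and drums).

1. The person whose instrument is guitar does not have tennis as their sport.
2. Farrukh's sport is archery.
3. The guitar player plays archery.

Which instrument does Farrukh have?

guitar

With clues 1–3, cello, drums, harp, and oboe are impossible for Farrukh's instrument.
That leaves guitar.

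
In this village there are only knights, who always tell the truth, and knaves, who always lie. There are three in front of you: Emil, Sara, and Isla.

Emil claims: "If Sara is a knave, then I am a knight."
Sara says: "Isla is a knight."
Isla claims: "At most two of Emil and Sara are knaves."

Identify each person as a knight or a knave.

Regardless of anyone's role, Isla's statement is true, so Isla is a knight.
With that fixed, Sara's statement is true, so Sara is a knight.
With that fixed, Emil's statement is true, so Emil is a knight.

Emil: knight, Sara: knight, Isla: knight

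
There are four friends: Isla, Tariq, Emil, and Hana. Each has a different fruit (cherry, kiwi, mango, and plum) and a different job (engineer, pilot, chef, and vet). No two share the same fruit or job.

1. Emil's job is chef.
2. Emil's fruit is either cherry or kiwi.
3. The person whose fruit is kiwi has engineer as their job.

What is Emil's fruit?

With clues 1–2, mango and plum are impossible for Emil's fruit.
With clues 1–3, kiwi is impossible for Emil's fruit.
That leaves cherry.

cherry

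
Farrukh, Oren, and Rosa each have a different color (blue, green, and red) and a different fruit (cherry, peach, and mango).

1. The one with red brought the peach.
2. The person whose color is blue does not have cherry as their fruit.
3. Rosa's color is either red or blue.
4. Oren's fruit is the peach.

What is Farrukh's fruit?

cherry

With clues 1–4, mango and peach are impossible for Farrukh's fruit.
That leaves cherry.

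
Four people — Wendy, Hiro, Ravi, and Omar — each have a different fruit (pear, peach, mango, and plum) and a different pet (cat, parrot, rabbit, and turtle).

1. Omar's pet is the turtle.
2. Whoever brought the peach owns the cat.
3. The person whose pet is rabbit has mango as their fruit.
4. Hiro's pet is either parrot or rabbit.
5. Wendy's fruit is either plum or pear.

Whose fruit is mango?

With clues 1–3, Omar is impossible for the one with fruit mango.
With clues 1–5, Ravi and Wendy are impossible for the one with fruit mango.
That leaves Hiro.

Hiro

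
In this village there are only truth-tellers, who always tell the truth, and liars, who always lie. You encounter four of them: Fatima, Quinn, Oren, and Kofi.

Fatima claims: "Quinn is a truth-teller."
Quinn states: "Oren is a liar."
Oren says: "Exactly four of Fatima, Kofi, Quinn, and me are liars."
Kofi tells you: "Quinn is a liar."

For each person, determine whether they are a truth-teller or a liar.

Consider Fatima. Suppose Fatima is a liar.
Then no assignment of the remaining roles makes every statement match its speaker's type — contradiction.
So Fatima is a truth-teller.
With that fixed, Oren's statement is false, so Oren is a liar.
With that fixed, Quinn's statement is true, so Quinn is a truth-teller.
With that fixed, Kofi's statement is false, so Kofi is a liar.

Fatima: truth-teller, Quinn: truth-teller, Oren: liar, Kofi: liar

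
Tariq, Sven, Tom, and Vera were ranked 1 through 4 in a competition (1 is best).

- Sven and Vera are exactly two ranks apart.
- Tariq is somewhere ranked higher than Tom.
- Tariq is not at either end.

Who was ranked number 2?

With clues 1–2, Tom is ruled out for rank 2.
With clues 1–3, Sven and Vera are ruled out for rank 2.
So rank 2 is Tariq.

Tariq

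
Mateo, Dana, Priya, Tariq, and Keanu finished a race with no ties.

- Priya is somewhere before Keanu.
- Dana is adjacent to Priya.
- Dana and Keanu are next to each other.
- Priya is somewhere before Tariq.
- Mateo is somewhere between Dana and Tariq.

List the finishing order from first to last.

Priya, Dana, Keanu, Mateo, Tariq

From clue 1: Priya is in {1,2,3,4}.
From clues 1–2: Keanu is in {3,4,5}.
From clues 1–3: Dana is in {2,3,4}.
From clues 1–4: Dana is in {2,3}.
From clues 1–5: Priya → place 1, Dana → place 2, Keanu → place 3, Mateo → place 4, Tariq → place 5.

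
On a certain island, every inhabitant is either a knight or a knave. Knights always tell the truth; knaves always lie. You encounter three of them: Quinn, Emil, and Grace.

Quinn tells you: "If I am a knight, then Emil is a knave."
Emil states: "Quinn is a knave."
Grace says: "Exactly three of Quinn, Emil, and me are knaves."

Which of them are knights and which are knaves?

Consider Quinn. Suppose Quinn is a knave.
Then Quinn's own statement would have to be false, but it can't be — contradiction.
So Quinn is a knight.
With that fixed, Emil's statement is false, so Emil is a knave.
With that fixed, Grace's statement is false, so Grace is a knave.

Quinn: knight, Emil: knave, Grace: knave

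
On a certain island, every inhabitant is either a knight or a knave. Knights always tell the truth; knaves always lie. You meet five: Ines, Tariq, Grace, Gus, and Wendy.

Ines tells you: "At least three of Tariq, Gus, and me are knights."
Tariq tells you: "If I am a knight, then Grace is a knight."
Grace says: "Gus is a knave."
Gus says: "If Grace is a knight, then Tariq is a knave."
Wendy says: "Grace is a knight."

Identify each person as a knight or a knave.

Ines: knave, Tariq: knight, Grace: knight, Gus: knave, Wendy: knight

Consider Ines. Suppose Ines is a knight.
Then no assignment of the remaining roles makes every statement match its speaker's type — contradiction.
So Ines is a knave.
Consider Tariq. Suppose Tariq is a knave.
Then Tariq's own statement would have to be false, but it can't be — contradiction.
So Tariq is a knight.
Consider Grace. Suppose Grace is a knave.
Then Tariq's statement comes out false, contradicting Tariq being a knight.
So Grace is a knight.
With that fixed, Gus's statement is false, so Gus is a knave.
With that fixed, Wendy's statement is true, so Wendy is a knight.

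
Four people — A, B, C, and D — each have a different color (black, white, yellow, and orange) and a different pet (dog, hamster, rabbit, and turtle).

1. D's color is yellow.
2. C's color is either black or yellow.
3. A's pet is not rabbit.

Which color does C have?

Clue 1 rules out yellow for C's color.
With clues 1–2, orange and white are impossible for C's color.
That leaves black.

black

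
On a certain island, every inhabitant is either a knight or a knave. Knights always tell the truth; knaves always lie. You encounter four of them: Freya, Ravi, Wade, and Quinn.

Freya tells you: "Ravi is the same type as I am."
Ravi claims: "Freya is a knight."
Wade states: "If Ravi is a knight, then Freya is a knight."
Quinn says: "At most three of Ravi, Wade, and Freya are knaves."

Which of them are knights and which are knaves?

Freya: knight, Ravi: knight, Wade: knight, Quinn: knight

Regardless of anyone's role, Quinn's statement is true, so Quinn is a knight.
Consider Freya. Suppose Freya is a knave.
Then no assignment of the remaining roles makes every statement match its speaker's type — contradiction.
So Freya is a knight.
With that fixed, Ravi's statement is true, so Ravi is a knight.
With that fixed, Wade's statement is true, so Wade is a knight.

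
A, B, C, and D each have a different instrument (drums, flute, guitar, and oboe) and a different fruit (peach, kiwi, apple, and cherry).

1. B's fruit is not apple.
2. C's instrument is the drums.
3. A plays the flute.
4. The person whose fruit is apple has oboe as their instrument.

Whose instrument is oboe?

D

With clues 1–2, C is impossible for the one with instrument oboe.
With clues 1–3, A is impossible for the one with instrument oboe.
With clues 1–4, B is impossible for the one with instrument oboe.
That leaves D.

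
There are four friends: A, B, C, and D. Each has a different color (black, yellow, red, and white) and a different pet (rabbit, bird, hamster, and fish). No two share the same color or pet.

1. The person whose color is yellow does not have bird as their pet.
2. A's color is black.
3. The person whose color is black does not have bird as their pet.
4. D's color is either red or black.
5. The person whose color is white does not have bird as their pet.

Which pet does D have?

bird

With clues 1–5, fish, hamster, and rabbit are impossible for D's pet.
That leaves bird.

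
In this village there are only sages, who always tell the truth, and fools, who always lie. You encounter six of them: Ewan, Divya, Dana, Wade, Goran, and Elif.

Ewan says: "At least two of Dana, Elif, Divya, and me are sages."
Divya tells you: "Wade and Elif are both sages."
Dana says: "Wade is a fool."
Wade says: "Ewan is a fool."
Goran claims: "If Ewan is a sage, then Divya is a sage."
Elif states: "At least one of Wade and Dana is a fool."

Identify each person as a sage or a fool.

Ewan: sage, Divya: fool, Dana: sage, Wade: fool, Goran: fool, Elif: sage

Consider Ewan. Suppose Ewan is a fool.
Then no assignment of the remaining roles makes every statement match its speaker's type — contradiction.
So Ewan is a sage.
With that fixed, Wade's statement is false, so Wade is a fool.
With that fixed, Elif's statement is true, so Elif is a sage.
With that fixed, Divya's statement is false, so Divya is a fool.
With that fixed, Dana's statement is true, so Dana is a sage.
With that fixed, Goran's statement is false, so Goran is a fool.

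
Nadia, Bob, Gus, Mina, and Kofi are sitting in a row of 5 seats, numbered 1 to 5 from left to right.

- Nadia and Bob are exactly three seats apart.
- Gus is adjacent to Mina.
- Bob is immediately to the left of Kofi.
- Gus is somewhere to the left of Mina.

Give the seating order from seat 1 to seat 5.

Nadia, Gus, Mina, Bob, Kofi

From clue 1: Nadia is in {1,2,4,5}.
From clues 1–2: Kofi is in {1,5}.
From clues 1–3: Nadia → seat 1, Bob → seat 4, Kofi → seat 5.
From clues 1–4: Gus → seat 2, Mina → seat 3.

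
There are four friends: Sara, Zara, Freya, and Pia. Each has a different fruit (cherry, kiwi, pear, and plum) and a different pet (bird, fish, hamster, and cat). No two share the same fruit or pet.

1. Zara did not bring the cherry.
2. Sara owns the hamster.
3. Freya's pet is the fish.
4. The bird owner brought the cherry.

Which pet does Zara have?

cat

With clues 1–2, hamster is impossible for Zara's pet.
With clues 1–3, fish is impossible for Zara's pet.
With clues 1–4, bird is impossible for Zara's pet.
That leaves cat.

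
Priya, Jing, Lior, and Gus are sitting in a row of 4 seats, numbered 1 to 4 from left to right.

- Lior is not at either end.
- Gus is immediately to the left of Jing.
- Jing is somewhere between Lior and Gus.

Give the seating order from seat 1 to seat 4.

Gus, Jing, Lior, Priya

From clue 1: Lior is in {2,3}.
From clues 1–2: Priya is in {1,4}.
From clues 1–3: Gus → seat 1, Jing → seat 2, Lior → seat 3, Priya → seat 4.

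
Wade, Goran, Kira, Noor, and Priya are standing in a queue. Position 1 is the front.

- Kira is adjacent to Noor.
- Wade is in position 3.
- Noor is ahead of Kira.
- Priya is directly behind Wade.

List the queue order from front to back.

Noor, Kira, Wade, Priya, Goran

From clues 1–2: Wade → position 3.
From clues 1–3: Kira is in {2,5}.
From clues 1–4: Noor → position 1, Kira → position 2, Priya → position 4, Goran → position 5.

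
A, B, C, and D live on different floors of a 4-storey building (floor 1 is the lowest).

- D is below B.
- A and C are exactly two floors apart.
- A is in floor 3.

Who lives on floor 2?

With clues 1–2, B is ruled out for floor 2.
With clues 1–3, A and C are ruled out for floor 2.
So floor 2 is D.

D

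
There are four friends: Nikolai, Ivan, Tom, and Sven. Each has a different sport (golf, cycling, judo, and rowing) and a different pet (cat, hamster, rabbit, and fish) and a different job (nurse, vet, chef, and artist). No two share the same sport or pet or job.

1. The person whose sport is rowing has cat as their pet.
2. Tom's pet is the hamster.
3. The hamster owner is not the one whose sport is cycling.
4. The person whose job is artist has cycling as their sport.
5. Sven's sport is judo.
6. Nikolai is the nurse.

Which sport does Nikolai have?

rowing

With clues 1–5, golf and judo are impossible for Nikolai's sport.
With clues 1–6, cycling is impossible for Nikolai's sport.
That leaves rowing.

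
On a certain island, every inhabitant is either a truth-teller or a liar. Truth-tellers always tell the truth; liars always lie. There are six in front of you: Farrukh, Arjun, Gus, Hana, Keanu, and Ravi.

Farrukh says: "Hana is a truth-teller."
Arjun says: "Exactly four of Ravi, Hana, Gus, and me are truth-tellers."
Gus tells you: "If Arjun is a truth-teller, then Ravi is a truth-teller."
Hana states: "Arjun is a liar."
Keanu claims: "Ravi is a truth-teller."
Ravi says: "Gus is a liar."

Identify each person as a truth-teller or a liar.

Consider Farrukh. Suppose Farrukh is a liar.
Then no assignment of the remaining roles makes every statement match its speaker's type — contradiction.
So Farrukh is a truth-teller.
Consider Arjun. Suppose Arjun is a truth-teller.
Then no assignment of the remaining roles makes every statement match its speaker's type — contradiction.
So Arjun is a liar.
With that fixed, Gus's statement is true, so Gus is a truth-teller.
With that fixed, Hana's statement is true, so Hana is a truth-teller.
With that fixed, Ravi's statement is false, so Ravi is a liar.
With that fixed, Keanu's statement is false, so Keanu is a liar.

Farrukh: truth-teller, Arjun: liar, Gus: truth-teller, Hana: truth-teller, Keanu: liar, Ravi: liar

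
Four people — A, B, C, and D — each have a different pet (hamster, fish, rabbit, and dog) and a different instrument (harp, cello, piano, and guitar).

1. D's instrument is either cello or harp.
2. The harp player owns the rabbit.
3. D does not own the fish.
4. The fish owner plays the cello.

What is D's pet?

With clues 1–3, fish is impossible for D's pet.
With clues 1–4, dog and hamster are impossible for D's pet.
That leaves rabbit.

rabbit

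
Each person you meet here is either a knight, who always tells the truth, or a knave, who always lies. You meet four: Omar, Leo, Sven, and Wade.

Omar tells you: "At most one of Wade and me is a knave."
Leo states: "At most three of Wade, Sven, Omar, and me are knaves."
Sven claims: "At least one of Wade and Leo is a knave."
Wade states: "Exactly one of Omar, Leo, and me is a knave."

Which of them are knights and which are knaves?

Omar: knave, Leo: knight, Sven: knight, Wade: knave

Consider Omar. Suppose Omar is a knight.
Then no assignment of the remaining roles makes every statement match its speaker's type — contradiction.
So Omar is a knave.
Consider Leo. Suppose Leo is a knave.
Then no assignment of the remaining roles makes every statement match its speaker's type — contradiction.
So Leo is a knight.
Consider Sven. Suppose Sven is a knave.
Then no assignment of the remaining roles makes every statement match its speaker's type — contradiction.
So Sven is a knight.
Consider Wade. Suppose Wade is a knight.
Then Omar's statement comes out true, contradicting Omar being a knave.
So Wade is a knave.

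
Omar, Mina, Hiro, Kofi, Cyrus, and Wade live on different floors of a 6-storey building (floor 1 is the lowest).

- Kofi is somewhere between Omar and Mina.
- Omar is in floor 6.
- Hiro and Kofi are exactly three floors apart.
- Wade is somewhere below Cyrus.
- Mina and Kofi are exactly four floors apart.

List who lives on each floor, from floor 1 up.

From clue 1: Kofi is in {2,3,4,5}.
From clues 1–2: Omar → floor 6.
From clues 1–3: Hiro is in {1,2,5}.
From clues 1–5: Mina → floor 1, Hiro → floor 2, Wade → floor 3, Cyrus → floor 4, Kofi → floor 5.

Mina, Hiro, Wade, Cyrus, Kofi, Omar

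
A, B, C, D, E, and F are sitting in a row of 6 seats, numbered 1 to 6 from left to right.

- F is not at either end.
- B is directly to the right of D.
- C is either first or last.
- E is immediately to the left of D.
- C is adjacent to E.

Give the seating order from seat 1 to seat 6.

C, E, D, B, F, A

From clue 1: F is in {2,3,4,5}.
From clues 1–3: C is in {1,6}.
From clues 1–5: C → seat 1, E → seat 2, D → seat 3, B → seat 4, F → seat 5, A → seat 6.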